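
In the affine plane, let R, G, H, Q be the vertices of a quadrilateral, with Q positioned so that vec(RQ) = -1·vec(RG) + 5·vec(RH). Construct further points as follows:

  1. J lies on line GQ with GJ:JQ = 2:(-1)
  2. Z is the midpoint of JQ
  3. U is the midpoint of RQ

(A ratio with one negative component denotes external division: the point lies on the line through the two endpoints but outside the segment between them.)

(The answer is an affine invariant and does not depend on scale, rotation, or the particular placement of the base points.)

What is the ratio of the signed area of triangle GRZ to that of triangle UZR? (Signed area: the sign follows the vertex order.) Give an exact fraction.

[GRZ]:[UZR] = -6

Choose coordinates R = (0, 0), G = (1, 0), H = (0, 1), Q = (-1, 5).
1. J lies on line GQ with GJ:JQ = 2:(-1) ⇒ J = (-3, 10)
2. Z is the midpoint of JQ ⇒ Z = (-2, 15/2)
3. U is the midpoint of RQ ⇒ U = (-1/2, 5/2)
2·[GRZ] = -15/2, 2·[UZR] = 5/4
[GRZ]:[UZR] = -15/2:5/4 = -6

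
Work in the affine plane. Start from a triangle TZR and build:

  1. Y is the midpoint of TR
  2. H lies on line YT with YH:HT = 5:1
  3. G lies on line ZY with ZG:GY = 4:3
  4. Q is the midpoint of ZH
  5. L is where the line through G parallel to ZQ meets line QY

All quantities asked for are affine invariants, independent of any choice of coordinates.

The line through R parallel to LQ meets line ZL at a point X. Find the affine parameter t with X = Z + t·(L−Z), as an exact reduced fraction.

t = -1/5

Assign T = (0, 0), Z = (1, 0), R = (0, 1) — the answer is frame-independent, so this choice is without loss of generality.
1. Y is the midpoint of TR ⇒ Y = (0, 1/2)
2. H lies on line YT with YH:HT = 5:1 ⇒ H = (0, 1/12)
3. G lies on line ZY with ZG:GY = 4:3 ⇒ G = (3/7, 2/7)
4. Q is the midpoint of ZH ⇒ Q = (1/2, 1/24)
5. L is where the line through G parallel to ZQ meets line QY ⇒ L = (3/14, 17/56)
through R parallel to LQ: direction (2/7, -11/42); meets ZL at X = (81/70, -17/280)
X = Z + t·(L−Z) with t = -1/5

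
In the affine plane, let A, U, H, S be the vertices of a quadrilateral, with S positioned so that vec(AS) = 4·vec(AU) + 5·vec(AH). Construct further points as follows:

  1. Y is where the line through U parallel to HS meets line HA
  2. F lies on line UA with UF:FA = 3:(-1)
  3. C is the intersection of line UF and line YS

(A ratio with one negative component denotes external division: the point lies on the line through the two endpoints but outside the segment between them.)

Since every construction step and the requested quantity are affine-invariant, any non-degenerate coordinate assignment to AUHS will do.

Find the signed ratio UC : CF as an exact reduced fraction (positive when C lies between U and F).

Assign A = (0, 0), U = (1, 0), H = (0, 1), S = (4, 5) — the answer is frame-independent, so this choice is without loss of generality.
1. Y is where the line through U parallel to HS meets line HA ⇒ Y = (0, -1)
2. F lies on line UA with UF:FA = 3:(-1) ⇒ F = (-1/2, 0)
3. C is the intersection of line UF and line YS ⇒ C = (2/3, 0)
C = U + t·(F−U) with t = 2/9, so UC:CF = t:(1−t) = 2/9:7/9

UC:CF = 2/7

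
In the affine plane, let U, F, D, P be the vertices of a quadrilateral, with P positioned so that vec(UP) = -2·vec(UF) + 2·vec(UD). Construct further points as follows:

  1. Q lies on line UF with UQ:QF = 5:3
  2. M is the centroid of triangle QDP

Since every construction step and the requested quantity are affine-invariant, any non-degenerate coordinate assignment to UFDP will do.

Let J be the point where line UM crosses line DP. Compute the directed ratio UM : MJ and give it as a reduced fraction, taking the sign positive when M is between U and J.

Choose coordinates U = (0, 0), F = (1, 0), D = (0, 1), P = (-2, 2).
1. Q lies on line UF with UQ:QF = 5:3 ⇒ Q = (5/8, 0)
2. M is the centroid of triangle QDP ⇒ M = (-11/24, 1)
line UM meets DP at J = (-22/37, 48/37)
M = U + t·(J−U) with t = 37/48, so UM:MJ = 37/48:11/48

UM:MJ = 37/11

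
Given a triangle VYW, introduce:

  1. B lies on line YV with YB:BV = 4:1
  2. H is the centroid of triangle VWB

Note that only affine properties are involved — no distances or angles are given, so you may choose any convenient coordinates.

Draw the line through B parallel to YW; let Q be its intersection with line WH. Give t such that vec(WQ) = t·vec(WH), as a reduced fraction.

t = 4/3

Work in coordinates with V = (0, 0), Y = (1, 0), W = (0, 1).
1. B lies on line YV with YB:BV = 4:1 ⇒ B = (1/5, 0)
2. H is the centroid of triangle VWB ⇒ H = (1/15, 1/3)
through B parallel to YW: direction (-1, 1); meets WH at Q = (4/45, 1/9)
Q = W + t·(H−W) with t = 4/3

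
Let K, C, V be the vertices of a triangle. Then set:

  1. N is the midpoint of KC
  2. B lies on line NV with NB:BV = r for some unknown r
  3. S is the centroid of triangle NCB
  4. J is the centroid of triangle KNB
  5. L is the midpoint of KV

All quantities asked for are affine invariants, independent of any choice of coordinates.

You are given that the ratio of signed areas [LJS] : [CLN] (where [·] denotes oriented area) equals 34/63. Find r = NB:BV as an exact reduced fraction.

Assign K = (0, 0), C = (1, 0), V = (0, 1) — the answer is frame-independent, so this choice is without loss of generality.
1. N is the midpoint of KC ⇒ N = (1/2, 0)
2. With NB:BV = r, write λ = r/(r+1) so B = N + λ·(V−N); B is affine-linear in λ
3. S is the centroid of triangle NCB ⇒ S is an affine combination of earlier points and hence also affine-linear in λ
4. J is the centroid of triangle KNB ⇒ J is an affine combination of earlier points and hence also affine-linear in λ
5. L is the midpoint of KV ⇒ L = (0, 1/2)
Every point depending on B is an affine combination of B and λ-independent points, so each such coordinate is linear in λ; the λ² term in each signed area is a multiple of (V−N)×(V−N) = 0, so 2·[LJS] and 2·[CLN] are each linear in λ. Evaluating at λ=0 and λ=1:
  2·[LJS] = -1/9·λ + 1/6,   2·[CLN] = 1/4
So [LJS]:[CLN] = (-1/9·λ + 1/6) / (1/4). Setting this equal to 34/63:
  -1/9·λ + 1/6 = 34/63·(1/4)  ⇒  λ = 2/7
Then r = λ/(1−λ) = (2/7)/(5/7) = 2/5. Check: with r = 2/5, B = (5/14, 2/7) and [LJS]:[CLN] = 34/63 as required.

r = 2/5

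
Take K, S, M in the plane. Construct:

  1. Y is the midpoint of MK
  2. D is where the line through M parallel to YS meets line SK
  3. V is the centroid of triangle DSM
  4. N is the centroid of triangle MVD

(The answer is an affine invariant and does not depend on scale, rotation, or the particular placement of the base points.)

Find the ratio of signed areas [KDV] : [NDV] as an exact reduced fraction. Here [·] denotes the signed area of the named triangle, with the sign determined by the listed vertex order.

[KDV]:[NDV] = -6

Assign K = (0, 0), S = (1, 0), M = (0, 1) — the answer is frame-independent, so this choice is without loss of generality.
1. Y is the midpoint of MK ⇒ Y = (0, 1/2)
2. D is where the line through M parallel to YS meets line SK ⇒ D = (2, 0)
3. V is the centroid of triangle DSM ⇒ V = (1, 1/3)
4. N is the centroid of triangle MVD ⇒ N = (1, 4/9)
2·[KDV] = 2/3, 2·[NDV] = -1/9
[KDV]:[NDV] = 2/3:-1/9 = -6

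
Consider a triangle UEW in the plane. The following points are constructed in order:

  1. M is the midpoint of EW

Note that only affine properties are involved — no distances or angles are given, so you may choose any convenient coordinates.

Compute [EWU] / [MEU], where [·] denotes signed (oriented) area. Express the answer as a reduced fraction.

[EWU]:[MEU] = -2

Work in coordinates with U = (0, 0), E = (1, 0), W = (0, 1).
1. M is the midpoint of EW ⇒ M = (1/2, 1/2)
2·[EWU] = 1, 2·[MEU] = -1/2
[EWU]:[MEU] = 1:-1/2 = -2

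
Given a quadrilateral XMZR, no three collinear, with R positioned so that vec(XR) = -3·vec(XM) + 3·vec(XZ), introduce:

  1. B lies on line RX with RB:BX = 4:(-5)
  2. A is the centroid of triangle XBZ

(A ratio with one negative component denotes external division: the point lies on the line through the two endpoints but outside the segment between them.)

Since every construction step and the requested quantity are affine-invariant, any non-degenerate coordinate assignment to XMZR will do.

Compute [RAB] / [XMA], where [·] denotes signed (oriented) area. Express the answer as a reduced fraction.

[RAB]:[XMA] = 3/4

Choose coordinates X = (0, 0), M = (1, 0), Z = (0, 1), R = (-3, 3).
1. B lies on line RX with RB:BX = 4:(-5) ⇒ B = (-15, 15)
2. A is the centroid of triangle XBZ ⇒ A = (-5, 16/3)
2·[RAB] = 4, 2·[XMA] = 16/3
[RAB]:[XMA] = 4:16/3 = 3/4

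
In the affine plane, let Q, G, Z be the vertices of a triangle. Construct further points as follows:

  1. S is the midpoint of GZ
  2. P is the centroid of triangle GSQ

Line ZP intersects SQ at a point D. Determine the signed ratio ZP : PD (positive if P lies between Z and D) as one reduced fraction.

Assign Q = (0, 0), G = (1, 0), Z = (0, 1) — the answer is frame-independent, so this choice is without loss of generality.
1. S is the midpoint of GZ ⇒ S = (1/2, 1/2)
2. P is the centroid of triangle GSQ ⇒ P = (1/2, 1/6)
line ZP meets SQ at D = (3/8, 3/8)
P = Z + t·(D−Z) with t = 4/3, so ZP:PD = 4/3:-1/3

ZP:PD = -4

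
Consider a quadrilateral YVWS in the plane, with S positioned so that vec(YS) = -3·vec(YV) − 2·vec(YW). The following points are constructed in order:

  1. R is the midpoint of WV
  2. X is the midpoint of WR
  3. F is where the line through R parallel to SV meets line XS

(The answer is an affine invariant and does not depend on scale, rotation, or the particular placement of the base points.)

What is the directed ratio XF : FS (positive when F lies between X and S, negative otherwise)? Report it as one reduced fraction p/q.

XF:FS = 1/2

Work in coordinates with Y = (0, 0), V = (1, 0), W = (0, 1), S = (-3, -2).
1. R is the midpoint of WV ⇒ R = (1/2, 1/2)
2. X is the midpoint of WR ⇒ X = (1/4, 3/4)
3. F is where the line through R parallel to SV meets line XS ⇒ F = (-5/6, -1/6)
F = X + t·(S−X) with t = 1/3, so XF:FS = t:(1−t) = 1/3:2/3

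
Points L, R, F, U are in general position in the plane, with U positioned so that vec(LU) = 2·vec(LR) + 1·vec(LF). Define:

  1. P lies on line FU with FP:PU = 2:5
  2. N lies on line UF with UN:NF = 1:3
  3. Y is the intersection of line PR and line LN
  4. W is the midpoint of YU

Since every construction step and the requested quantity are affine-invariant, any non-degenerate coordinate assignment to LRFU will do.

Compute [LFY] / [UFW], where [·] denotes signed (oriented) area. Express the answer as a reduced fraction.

Work in coordinates with L = (0, 0), R = (1, 0), F = (0, 1), U = (2, 1).
1. P lies on line FU with FP:PU = 2:5 ⇒ P = (4/7, 1)
2. N lies on line UF with UN:NF = 1:3 ⇒ N = (3/2, 1)
3. Y is the intersection of line PR and line LN ⇒ Y = (7/9, 14/27)
4. W is the midpoint of YU ⇒ W = (25/18, 41/54)
2·[LFY] = -7/9, 2·[UFW] = 13/27
[LFY]:[UFW] = -7/9:13/27 = -21/13

[LFY]:[UFW] = -21/13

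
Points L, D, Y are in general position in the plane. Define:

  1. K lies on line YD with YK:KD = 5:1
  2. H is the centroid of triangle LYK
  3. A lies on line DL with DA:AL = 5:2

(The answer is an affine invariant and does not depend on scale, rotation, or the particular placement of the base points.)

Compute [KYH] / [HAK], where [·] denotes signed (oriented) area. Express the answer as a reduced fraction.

Assign L = (0, 0), D = (1, 0), Y = (0, 1) — the answer is frame-independent, so this choice is without loss of generality.
1. K lies on line YD with YK:KD = 5:1 ⇒ K = (5/6, 1/6)
2. H is the centroid of triangle LYK ⇒ H = (5/18, 7/18)
3. A lies on line DL with DA:AL = 5:2 ⇒ A = (2/7, 0)
2·[KYH] = 5/18, 2·[HAK] = 3/14
[KYH]:[HAK] = 5/18:3/14 = 35/27

[KYH]:[HAK] = 35/27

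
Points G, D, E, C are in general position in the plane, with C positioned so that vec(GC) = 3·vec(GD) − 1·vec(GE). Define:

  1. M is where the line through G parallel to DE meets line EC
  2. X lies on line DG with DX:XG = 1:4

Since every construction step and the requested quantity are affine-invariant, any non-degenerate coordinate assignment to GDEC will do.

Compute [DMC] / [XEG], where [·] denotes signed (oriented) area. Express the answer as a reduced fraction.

[DMC]:[XEG] = -5/2

Set G = (0, 0), D = (1, 0), E = (0, 1), C = (3, -1); any affine frame gives the same invariant.
1. M is where the line through G parallel to DE meets line EC ⇒ M = (-3, 3)
2. X lies on line DG with DX:XG = 1:4 ⇒ X = (4/5, 0)
2·[DMC] = -2, 2·[XEG] = 4/5
[DMC]:[XEG] = -2:4/5 = -5/2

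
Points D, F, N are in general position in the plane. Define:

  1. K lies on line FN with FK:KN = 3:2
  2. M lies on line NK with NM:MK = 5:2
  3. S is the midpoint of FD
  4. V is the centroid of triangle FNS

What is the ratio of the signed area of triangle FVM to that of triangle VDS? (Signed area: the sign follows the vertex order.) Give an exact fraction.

Set D = (0, 0), F = (1, 0), N = (0, 1); any affine frame gives the same invariant.
1. K lies on line FN with FK:KN = 3:2 ⇒ K = (2/5, 3/5)
2. M lies on line NK with NM:MK = 5:2 ⇒ M = (2/7, 5/7)
3. S is the midpoint of FD ⇒ S = (1/2, 0)
4. V is the centroid of triangle FNS ⇒ V = (1/2, 1/3)
2·[FVM] = -5/42, 2·[VDS] = 1/6
[FVM]:[VDS] = -5/42:1/6 = -5/7

[FVM]:[VDS] = -5/7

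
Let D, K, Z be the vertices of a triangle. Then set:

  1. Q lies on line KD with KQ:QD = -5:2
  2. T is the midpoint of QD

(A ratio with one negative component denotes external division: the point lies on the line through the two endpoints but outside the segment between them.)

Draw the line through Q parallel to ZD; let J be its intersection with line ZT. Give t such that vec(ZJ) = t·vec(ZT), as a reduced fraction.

t = 2

Work in coordinates with D = (0, 0), K = (1, 0), Z = (0, 1).
1. Q lies on line KD with KQ:QD = -5:2 ⇒ Q = (-2/3, 0)
2. T is the midpoint of QD ⇒ T = (-1/3, 0)
through Q parallel to ZD: direction (0, -1); meets ZT at J = (-2/3, -1)
J = Z + t·(T−Z) with t = 2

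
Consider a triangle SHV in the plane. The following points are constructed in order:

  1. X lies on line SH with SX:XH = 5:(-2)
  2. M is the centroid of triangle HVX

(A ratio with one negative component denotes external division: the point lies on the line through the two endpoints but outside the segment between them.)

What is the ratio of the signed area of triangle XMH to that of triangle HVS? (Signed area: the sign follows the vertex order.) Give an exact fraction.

[XMH]:[HVS] = 2/9

Assign S = (0, 0), H = (1, 0), V = (0, 1) — the answer is frame-independent, so this choice is without loss of generality.
1. X lies on line SH with SX:XH = 5:(-2) ⇒ X = (5/3, 0)
2. M is the centroid of triangle HVX ⇒ M = (8/9, 1/3)
2·[XMH] = 2/9, 2·[HVS] = 1
[XMH]:[HVS] = 2/9:1 = 2/9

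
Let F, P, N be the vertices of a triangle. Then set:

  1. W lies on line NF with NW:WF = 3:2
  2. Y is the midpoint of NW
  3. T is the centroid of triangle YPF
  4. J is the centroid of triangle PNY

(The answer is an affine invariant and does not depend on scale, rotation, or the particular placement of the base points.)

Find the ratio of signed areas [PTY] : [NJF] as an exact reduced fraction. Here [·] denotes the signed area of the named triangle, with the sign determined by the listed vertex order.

[PTY]:[NJF] = 7/10

Work in coordinates with F = (0, 0), P = (1, 0), N = (0, 1).
1. W lies on line NF with NW:WF = 3:2 ⇒ W = (0, 2/5)
2. Y is the midpoint of NW ⇒ Y = (0, 7/10)
3. T is the centroid of triangle YPF ⇒ T = (1/3, 7/30)
4. J is the centroid of triangle PNY ⇒ J = (1/3, 17/30)
2·[PTY] = -7/30, 2·[NJF] = -1/3
[PTY]:[NJF] = -7/30:-1/3 = 7/10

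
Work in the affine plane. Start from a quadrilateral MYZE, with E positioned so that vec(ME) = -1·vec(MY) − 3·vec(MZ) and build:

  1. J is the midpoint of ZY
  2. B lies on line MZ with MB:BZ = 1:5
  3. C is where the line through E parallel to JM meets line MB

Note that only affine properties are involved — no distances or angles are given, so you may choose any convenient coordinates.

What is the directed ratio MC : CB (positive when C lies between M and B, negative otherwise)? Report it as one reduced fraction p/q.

MC:CB = -12/13

Choose coordinates M = (0, 0), Y = (1, 0), Z = (0, 1), E = (-1, -3).
1. J is the midpoint of ZY ⇒ J = (1/2, 1/2)
2. B lies on line MZ with MB:BZ = 1:5 ⇒ B = (0, 1/6)
3. C is where the line through E parallel to JM meets line MB ⇒ C = (0, -2)
C = M + t·(B−M) with t = -12, so MC:CB = t:(1−t) = -12:13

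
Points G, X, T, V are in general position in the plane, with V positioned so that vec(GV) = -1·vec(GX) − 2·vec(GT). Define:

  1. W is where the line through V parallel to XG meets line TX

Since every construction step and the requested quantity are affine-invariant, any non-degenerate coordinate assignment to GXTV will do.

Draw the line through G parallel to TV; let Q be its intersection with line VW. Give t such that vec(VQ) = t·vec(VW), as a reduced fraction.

t = 1/12

Set G = (0, 0), X = (1, 0), T = (0, 1), V = (-1, -2); any affine frame gives the same invariant.
1. W is where the line through V parallel to XG meets line TX ⇒ W = (3, -2)
through G parallel to TV: direction (-1, -3); meets VW at Q = (-2/3, -2)
Q = V + t·(W−V) with t = 1/12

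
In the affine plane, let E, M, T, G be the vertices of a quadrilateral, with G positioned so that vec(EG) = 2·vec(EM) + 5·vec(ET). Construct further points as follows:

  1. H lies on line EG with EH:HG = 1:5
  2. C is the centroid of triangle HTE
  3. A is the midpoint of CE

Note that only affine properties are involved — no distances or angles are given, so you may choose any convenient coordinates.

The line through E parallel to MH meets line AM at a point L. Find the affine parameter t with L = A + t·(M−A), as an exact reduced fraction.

Work in coordinates with E = (0, 0), M = (1, 0), T = (0, 1), G = (2, 5).
1. H lies on line EG with EH:HG = 1:5 ⇒ H = (1/3, 5/6)
2. C is the centroid of triangle HTE ⇒ C = (1/9, 11/18)
3. A is the midpoint of CE ⇒ A = (1/18, 11/36)
through E parallel to MH: direction (-2/3, 5/6); meets AM at L = (-22/63, 55/126)
L = A + t·(M−A) with t = -3/7

t = -3/7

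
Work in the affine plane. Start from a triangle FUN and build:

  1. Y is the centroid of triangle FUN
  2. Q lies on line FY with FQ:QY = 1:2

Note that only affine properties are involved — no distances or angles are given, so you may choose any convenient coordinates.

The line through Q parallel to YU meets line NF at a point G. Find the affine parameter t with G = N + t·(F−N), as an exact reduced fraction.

t = 5/6

Set F = (0, 0), U = (1, 0), N = (0, 1); any affine frame gives the same invariant.
1. Y is the centroid of triangle FUN ⇒ Y = (1/3, 1/3)
2. Q lies on line FY with FQ:QY = 1:2 ⇒ Q = (1/9, 1/9)
through Q parallel to YU: direction (2/3, -1/3); meets NF at G = (0, 1/6)
G = N + t·(F−N) with t = 5/6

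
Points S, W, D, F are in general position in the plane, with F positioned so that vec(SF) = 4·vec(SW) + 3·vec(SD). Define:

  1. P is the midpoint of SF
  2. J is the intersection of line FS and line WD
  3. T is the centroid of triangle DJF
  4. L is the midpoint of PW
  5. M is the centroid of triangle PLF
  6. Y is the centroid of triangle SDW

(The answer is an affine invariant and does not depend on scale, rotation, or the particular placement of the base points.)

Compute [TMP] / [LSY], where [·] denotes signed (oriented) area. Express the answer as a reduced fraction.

Set S = (0, 0), W = (1, 0), D = (0, 1), F = (4, 3); any affine frame gives the same invariant.
1. P is the midpoint of SF ⇒ P = (2, 3/2)
2. J is the intersection of line FS and line WD ⇒ J = (4/7, 3/7)
3. T is the centroid of triangle DJF ⇒ T = (32/21, 31/21)
4. L is the midpoint of PW ⇒ L = (3/2, 3/4)
5. M is the centroid of triangle PLF ⇒ M = (5/2, 7/4)
6. Y is the centroid of triangle SDW ⇒ Y = (1/3, 1/3)
2·[TMP] = -3/28, 2·[LSY] = -1/4
[TMP]:[LSY] = -3/28:-1/4 = 3/7

[TMP]:[LSY] = 3/7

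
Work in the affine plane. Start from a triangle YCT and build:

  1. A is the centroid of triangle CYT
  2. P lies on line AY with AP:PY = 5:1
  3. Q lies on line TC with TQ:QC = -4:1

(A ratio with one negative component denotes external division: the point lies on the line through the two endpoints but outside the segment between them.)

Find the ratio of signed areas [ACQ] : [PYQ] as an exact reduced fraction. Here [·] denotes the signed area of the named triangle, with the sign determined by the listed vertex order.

[ACQ]:[PYQ] = -6/5

Set Y = (0, 0), C = (1, 0), T = (0, 1); any affine frame gives the same invariant.
1. A is the centroid of triangle CYT ⇒ A = (1/3, 1/3)
2. P lies on line AY with AP:PY = 5:1 ⇒ P = (1/18, 1/18)
3. Q lies on line TC with TQ:QC = -4:1 ⇒ Q = (4/3, -1/3)
2·[ACQ] = -1/9, 2·[PYQ] = 5/54
[ACQ]:[PYQ] = -1/9:5/54 = -6/5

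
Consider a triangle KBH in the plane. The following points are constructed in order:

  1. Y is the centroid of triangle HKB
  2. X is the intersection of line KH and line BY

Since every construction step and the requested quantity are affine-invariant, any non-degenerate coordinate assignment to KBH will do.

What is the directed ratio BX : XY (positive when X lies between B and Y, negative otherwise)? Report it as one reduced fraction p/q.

Work in coordinates with K = (0, 0), B = (1, 0), H = (0, 1).
1. Y is the centroid of triangle HKB ⇒ Y = (1/3, 1/3)
2. X is the intersection of line KH and line BY ⇒ X = (0, 1/2)
X = B + t·(Y−B) with t = 3/2, so BX:XY = t:(1−t) = 3/2:-1/2

BX:XY = -3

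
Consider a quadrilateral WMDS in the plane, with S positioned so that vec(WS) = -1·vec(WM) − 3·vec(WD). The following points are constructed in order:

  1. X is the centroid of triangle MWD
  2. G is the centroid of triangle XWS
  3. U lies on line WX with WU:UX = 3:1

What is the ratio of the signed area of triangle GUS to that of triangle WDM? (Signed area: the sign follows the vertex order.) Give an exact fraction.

Assign W = (0, 0), M = (1, 0), D = (0, 1), S = (-1, -3) — the answer is frame-independent, so this choice is without loss of generality.
1. X is the centroid of triangle MWD ⇒ X = (1/3, 1/3)
2. G is the centroid of triangle XWS ⇒ G = (-2/9, -8/9)
3. U lies on line WX with WU:UX = 3:1 ⇒ U = (1/4, 1/4)
2·[GUS] = -1/9, 2·[WDM] = -1
[GUS]:[WDM] = -1/9:-1 = 1/9

[GUS]:[WDM] = 1/9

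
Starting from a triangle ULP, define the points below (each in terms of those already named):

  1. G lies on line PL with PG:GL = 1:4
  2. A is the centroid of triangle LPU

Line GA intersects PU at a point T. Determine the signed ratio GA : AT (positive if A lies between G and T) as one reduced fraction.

Set U = (0, 0), L = (1, 0), P = (0, 1); any affine frame gives the same invariant.
1. G lies on line PL with PG:GL = 1:4 ⇒ G = (1/5, 4/5)
2. A is the centroid of triangle LPU ⇒ A = (1/3, 1/3)
line GA meets PU at T = (0, 3/2)
A = G + t·(T−G) with t = -2/3, so GA:AT = -2/3:5/3

GA:AT = -2/5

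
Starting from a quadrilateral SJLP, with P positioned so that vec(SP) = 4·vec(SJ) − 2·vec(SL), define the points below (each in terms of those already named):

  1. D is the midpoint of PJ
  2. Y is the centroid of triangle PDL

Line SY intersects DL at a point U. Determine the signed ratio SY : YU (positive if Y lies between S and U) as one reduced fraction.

Set S = (0, 0), J = (1, 0), L = (0, 1), P = (4, -2); any affine frame gives the same invariant.
1. D is the midpoint of PJ ⇒ D = (5/2, -1)
2. Y is the centroid of triangle PDL ⇒ Y = (13/6, -2/3)
line SY meets DL at U = (65/32, -5/8)
Y = S + t·(U−S) with t = 16/15, so SY:YU = 16/15:-1/15

SY:YU = -16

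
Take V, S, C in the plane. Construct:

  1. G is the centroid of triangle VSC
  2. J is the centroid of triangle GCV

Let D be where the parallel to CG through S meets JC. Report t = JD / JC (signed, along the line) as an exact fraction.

t = 4

Set V = (0, 0), S = (1, 0), C = (0, 1); any affine frame gives the same invariant.
1. G is the centroid of triangle VSC ⇒ G = (1/3, 1/3)
2. J is the centroid of triangle GCV ⇒ J = (1/9, 4/9)
through S parallel to CG: direction (1/3, -2/3); meets JC at D = (-1/3, 8/3)
D = J + t·(C−J) with t = 4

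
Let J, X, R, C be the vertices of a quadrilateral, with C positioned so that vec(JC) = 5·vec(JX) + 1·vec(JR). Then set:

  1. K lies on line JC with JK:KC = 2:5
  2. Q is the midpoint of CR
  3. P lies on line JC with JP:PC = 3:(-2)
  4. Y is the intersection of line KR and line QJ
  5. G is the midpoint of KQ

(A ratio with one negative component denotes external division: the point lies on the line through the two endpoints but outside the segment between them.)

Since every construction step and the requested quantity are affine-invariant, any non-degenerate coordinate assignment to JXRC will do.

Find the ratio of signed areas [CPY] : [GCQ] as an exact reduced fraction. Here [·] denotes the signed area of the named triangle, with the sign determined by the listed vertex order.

[CPY]:[GCQ] = 112/45

Assign J = (0, 0), X = (1, 0), R = (0, 1), C = (5, 1) — the answer is frame-independent, so this choice is without loss of generality.
1. K lies on line JC with JK:KC = 2:5 ⇒ K = (10/7, 2/7)
2. Q is the midpoint of CR ⇒ Q = (5/2, 1)
3. P lies on line JC with JP:PC = 3:(-2) ⇒ P = (15, 3)
4. Y is the intersection of line KR and line QJ ⇒ Y = (10/9, 4/9)
5. G is the midpoint of KQ ⇒ G = (55/28, 9/14)
2·[CPY] = 20/9, 2·[GCQ] = 25/28
[CPY]:[GCQ] = 20/9:25/28 = 112/45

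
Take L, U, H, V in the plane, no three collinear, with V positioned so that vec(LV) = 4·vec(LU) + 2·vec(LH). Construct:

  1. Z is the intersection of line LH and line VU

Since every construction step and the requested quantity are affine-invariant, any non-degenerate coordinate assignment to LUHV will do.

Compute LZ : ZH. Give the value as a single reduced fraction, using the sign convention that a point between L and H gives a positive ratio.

LZ:ZH = -2/5

Assign L = (0, 0), U = (1, 0), H = (0, 1), V = (4, 2) — the answer is frame-independent, so this choice is without loss of generality.
1. Z is the intersection of line LH and line VU ⇒ Z = (0, -2/3)
Z = L + t·(H−L) with t = -2/3, so LZ:ZH = t:(1−t) = -2/3:5/3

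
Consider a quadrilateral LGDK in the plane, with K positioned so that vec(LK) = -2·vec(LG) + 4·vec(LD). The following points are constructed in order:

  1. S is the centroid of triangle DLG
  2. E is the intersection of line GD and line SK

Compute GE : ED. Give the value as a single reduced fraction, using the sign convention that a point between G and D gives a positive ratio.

GE:ED = -5

Work in coordinates with L = (0, 0), G = (1, 0), D = (0, 1), K = (-2, 4).
1. S is the centroid of triangle DLG ⇒ S = (1/3, 1/3)
2. E is the intersection of line GD and line SK ⇒ E = (-1/4, 5/4)
E = G + t·(D−G) with t = 5/4, so GE:ED = t:(1−t) = 5/4:-1/4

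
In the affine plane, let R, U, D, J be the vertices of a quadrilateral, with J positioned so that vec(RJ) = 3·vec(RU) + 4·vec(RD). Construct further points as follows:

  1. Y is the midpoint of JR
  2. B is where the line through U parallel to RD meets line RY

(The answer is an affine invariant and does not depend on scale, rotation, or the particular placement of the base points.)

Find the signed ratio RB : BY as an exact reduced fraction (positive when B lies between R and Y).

RB:BY = 2

Set R = (0, 0), U = (1, 0), D = (0, 1), J = (3, 4); any affine frame gives the same invariant.
1. Y is the midpoint of JR ⇒ Y = (3/2, 2)
2. B is where the line through U parallel to RD meets line RY ⇒ B = (1, 4/3)
B = R + t·(Y−R) with t = 2/3, so RB:BY = t:(1−t) = 2/3:1/3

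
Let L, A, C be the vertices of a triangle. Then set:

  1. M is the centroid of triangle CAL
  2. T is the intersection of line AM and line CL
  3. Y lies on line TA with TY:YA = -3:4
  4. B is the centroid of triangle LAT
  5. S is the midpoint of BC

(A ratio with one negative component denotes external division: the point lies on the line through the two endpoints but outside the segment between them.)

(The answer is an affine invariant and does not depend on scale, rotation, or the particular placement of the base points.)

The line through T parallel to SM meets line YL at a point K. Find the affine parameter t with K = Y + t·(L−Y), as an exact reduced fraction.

t = 6/5

Work in coordinates with L = (0, 0), A = (1, 0), C = (0, 1).
1. M is the centroid of triangle CAL ⇒ M = (1/3, 1/3)
2. T is the intersection of line AM and line CL ⇒ T = (0, 1/2)
3. Y lies on line TA with TY:YA = -3:4 ⇒ Y = (-3, 2)
4. B is the centroid of triangle LAT ⇒ B = (1/3, 1/6)
5. S is the midpoint of BC ⇒ S = (1/6, 7/12)
through T parallel to SM: direction (1/6, -1/4); meets YL at K = (3/5, -2/5)
K = Y + t·(L−Y) with t = 6/5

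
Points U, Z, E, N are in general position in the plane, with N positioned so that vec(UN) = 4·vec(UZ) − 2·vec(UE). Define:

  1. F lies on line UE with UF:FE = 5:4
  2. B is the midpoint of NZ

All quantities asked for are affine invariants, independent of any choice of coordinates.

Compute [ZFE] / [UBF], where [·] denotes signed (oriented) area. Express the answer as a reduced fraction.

[ZFE]:[UBF] = -8/25

Choose coordinates U = (0, 0), Z = (1, 0), E = (0, 1), N = (4, -2).
1. F lies on line UE with UF:FE = 5:4 ⇒ F = (0, 5/9)
2. B is the midpoint of NZ ⇒ B = (5/2, -1)
2·[ZFE] = -4/9, 2·[UBF] = 25/18
[ZFE]:[UBF] = -4/9:25/18 = -8/25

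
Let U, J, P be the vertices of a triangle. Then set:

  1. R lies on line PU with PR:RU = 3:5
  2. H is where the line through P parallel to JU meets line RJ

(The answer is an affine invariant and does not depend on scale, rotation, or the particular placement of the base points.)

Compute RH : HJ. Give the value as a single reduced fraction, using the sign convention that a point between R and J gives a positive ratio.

Work in coordinates with U = (0, 0), J = (1, 0), P = (0, 1).
1. R lies on line PU with PR:RU = 3:5 ⇒ R = (0, 5/8)
2. H is where the line through P parallel to JU meets line RJ ⇒ H = (-3/5, 1)
H = R + t·(J−R) with t = -3/5, so RH:HJ = t:(1−t) = -3/5:8/5

RH:HJ = -3/8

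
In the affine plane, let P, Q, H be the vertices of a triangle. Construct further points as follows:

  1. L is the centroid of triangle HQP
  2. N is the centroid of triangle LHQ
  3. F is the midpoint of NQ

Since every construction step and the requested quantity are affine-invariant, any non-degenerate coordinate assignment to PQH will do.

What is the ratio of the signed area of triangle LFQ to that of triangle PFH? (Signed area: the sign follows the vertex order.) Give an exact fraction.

[LFQ]:[PFH] = -1/13

Set P = (0, 0), Q = (1, 0), H = (0, 1); any affine frame gives the same invariant.
1. L is the centroid of triangle HQP ⇒ L = (1/3, 1/3)
2. N is the centroid of triangle LHQ ⇒ N = (4/9, 4/9)
3. F is the midpoint of NQ ⇒ F = (13/18, 2/9)
2·[LFQ] = -1/18, 2·[PFH] = 13/18
[LFQ]:[PFH] = -1/18:13/18 = -1/13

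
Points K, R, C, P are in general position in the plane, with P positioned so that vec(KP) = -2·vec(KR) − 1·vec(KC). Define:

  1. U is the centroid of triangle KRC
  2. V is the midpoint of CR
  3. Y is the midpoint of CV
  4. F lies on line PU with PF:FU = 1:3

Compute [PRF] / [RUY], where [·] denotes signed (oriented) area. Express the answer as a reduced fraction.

[PRF]:[RUY] = -5/3

Choose coordinates K = (0, 0), R = (1, 0), C = (0, 1), P = (-2, -1).
1. U is the centroid of triangle KRC ⇒ U = (1/3, 1/3)
2. V is the midpoint of CR ⇒ V = (1/2, 1/2)
3. Y is the midpoint of CV ⇒ Y = (1/4, 3/4)
4. F lies on line PU with PF:FU = 1:3 ⇒ F = (-17/12, -2/3)
2·[PRF] = 5/12, 2·[RUY] = -1/4
[PRF]:[RUY] = 5/12:-1/4 = -5/3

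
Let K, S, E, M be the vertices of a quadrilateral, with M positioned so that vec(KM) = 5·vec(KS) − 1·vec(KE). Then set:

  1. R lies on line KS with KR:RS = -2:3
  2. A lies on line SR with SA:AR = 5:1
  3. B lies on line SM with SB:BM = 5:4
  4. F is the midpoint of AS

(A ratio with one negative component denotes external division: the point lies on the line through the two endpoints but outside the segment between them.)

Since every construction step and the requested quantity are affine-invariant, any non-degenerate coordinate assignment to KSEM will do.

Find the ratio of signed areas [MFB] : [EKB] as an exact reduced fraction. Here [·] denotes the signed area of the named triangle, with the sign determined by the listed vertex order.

[MFB]:[EKB] = -5/29

Assign K = (0, 0), S = (1, 0), E = (0, 1), M = (5, -1) — the answer is frame-independent, so this choice is without loss of generality.
1. R lies on line KS with KR:RS = -2:3 ⇒ R = (-2, 0)
2. A lies on line SR with SA:AR = 5:1 ⇒ A = (-3/2, 0)
3. B lies on line SM with SB:BM = 5:4 ⇒ B = (29/9, -5/9)
4. F is the midpoint of AS ⇒ F = (-1/4, 0)
2·[MFB] = -5/9, 2·[EKB] = 29/9
[MFB]:[EKB] = -5/9:29/9 = -5/29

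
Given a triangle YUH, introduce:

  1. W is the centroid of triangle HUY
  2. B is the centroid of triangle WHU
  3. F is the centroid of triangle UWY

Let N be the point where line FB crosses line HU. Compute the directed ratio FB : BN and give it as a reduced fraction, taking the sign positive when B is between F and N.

Choose coordinates Y = (0, 0), U = (1, 0), H = (0, 1).
1. W is the centroid of triangle HUY ⇒ W = (1/3, 1/3)
2. B is the centroid of triangle WHU ⇒ B = (4/9, 4/9)
3. F is the centroid of triangle UWY ⇒ F = (4/9, 1/9)
line FB meets HU at N = (4/9, 5/9)
B = F + t·(N−F) with t = 3/4, so FB:BN = 3/4:1/4

FB:BN = 3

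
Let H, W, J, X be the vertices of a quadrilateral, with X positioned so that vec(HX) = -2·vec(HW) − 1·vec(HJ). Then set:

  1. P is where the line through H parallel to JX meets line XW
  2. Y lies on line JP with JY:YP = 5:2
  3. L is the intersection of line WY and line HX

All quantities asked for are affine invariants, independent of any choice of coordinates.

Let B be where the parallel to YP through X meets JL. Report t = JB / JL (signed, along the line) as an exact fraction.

t = -17/3

Assign H = (0, 0), W = (1, 0), J = (0, 1), X = (-2, -1) — the answer is frame-independent, so this choice is without loss of generality.
1. P is where the line through H parallel to JX meets line XW ⇒ P = (-1/2, -1/2)
2. Y lies on line JP with JY:YP = 5:2 ⇒ Y = (-5/14, -1/14)
3. L is the intersection of line WY and line HX ⇒ L = (-2/17, -1/17)
through X parallel to YP: direction (-1/7, -3/7); meets JL at B = (2/3, 7)
B = J + t·(L−J) with t = -17/3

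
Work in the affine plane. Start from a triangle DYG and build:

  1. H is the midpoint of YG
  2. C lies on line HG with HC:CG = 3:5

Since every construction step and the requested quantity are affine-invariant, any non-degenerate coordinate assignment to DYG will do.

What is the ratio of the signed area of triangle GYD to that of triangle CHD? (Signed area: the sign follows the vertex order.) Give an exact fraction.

Work in coordinates with D = (0, 0), Y = (1, 0), G = (0, 1).
1. H is the midpoint of YG ⇒ H = (1/2, 1/2)
2. C lies on line HG with HC:CG = 3:5 ⇒ C = (5/16, 11/16)
2·[GYD] = -1, 2·[CHD] = -3/16
[GYD]:[CHD] = -1:-3/16 = 16/3

[GYD]:[CHD] = 16/3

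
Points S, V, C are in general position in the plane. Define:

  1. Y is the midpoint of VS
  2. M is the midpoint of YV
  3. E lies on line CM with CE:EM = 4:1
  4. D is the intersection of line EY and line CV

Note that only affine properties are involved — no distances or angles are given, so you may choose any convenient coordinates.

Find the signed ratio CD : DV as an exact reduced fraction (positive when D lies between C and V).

CD:DV = 2

Assign S = (0, 0), V = (1, 0), C = (0, 1) — the answer is frame-independent, so this choice is without loss of generality.
1. Y is the midpoint of VS ⇒ Y = (1/2, 0)
2. M is the midpoint of YV ⇒ M = (3/4, 0)
3. E lies on line CM with CE:EM = 4:1 ⇒ E = (3/5, 1/5)
4. D is the intersection of line EY and line CV ⇒ D = (2/3, 1/3)
D = C + t·(V−C) with t = 2/3, so CD:DV = t:(1−t) = 2/3:1/3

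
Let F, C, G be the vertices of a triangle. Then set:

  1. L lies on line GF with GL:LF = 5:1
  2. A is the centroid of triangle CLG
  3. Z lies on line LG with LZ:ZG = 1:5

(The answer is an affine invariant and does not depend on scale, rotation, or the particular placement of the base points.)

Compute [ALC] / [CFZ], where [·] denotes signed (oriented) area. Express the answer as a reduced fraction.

Choose coordinates F = (0, 0), C = (1, 0), G = (0, 1).
1. L lies on line GF with GL:LF = 5:1 ⇒ L = (0, 1/6)
2. A is the centroid of triangle CLG ⇒ A = (1/3, 7/18)
3. Z lies on line LG with LZ:ZG = 1:5 ⇒ Z = (0, 11/36)
2·[ALC] = 5/18, 2·[CFZ] = -11/36
[ALC]:[CFZ] = 5/18:-11/36 = -10/11

[ALC]:[CFZ] = -10/11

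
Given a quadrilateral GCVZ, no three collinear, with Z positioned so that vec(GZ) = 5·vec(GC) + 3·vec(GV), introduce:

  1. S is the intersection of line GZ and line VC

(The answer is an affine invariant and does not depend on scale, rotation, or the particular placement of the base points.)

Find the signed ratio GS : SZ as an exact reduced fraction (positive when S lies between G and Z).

GS:SZ = 1/7

Set G = (0, 0), C = (1, 0), V = (0, 1), Z = (5, 3); any affine frame gives the same invariant.
1. S is the intersection of line GZ and line VC ⇒ S = (5/8, 3/8)
S = G + t·(Z−G) with t = 1/8, so GS:SZ = t:(1−t) = 1/8:7/8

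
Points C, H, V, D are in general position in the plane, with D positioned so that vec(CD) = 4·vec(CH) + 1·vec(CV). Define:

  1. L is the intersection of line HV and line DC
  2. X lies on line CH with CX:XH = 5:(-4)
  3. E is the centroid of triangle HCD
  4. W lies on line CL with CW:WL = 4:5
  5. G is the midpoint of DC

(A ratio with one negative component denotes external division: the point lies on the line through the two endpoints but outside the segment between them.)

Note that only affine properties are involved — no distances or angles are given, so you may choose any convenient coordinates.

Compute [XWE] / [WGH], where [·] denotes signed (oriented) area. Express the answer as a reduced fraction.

Assign C = (0, 0), H = (1, 0), V = (0, 1), D = (4, 1) — the answer is frame-independent, so this choice is without loss of generality.
1. L is the intersection of line HV and line DC ⇒ L = (4/5, 1/5)
2. X lies on line CH with CX:XH = 5:(-4) ⇒ X = (5, 0)
3. E is the centroid of triangle HCD ⇒ E = (5/3, 1/3)
4. W lies on line CL with CW:WL = 4:5 ⇒ W = (16/45, 4/45)
5. G is the midpoint of DC ⇒ G = (2, 1/2)
2·[XWE] = -169/135, 2·[WGH] = -37/90
[XWE]:[WGH] = -169/135:-37/90 = 338/111

[XWE]:[WGH] = 338/111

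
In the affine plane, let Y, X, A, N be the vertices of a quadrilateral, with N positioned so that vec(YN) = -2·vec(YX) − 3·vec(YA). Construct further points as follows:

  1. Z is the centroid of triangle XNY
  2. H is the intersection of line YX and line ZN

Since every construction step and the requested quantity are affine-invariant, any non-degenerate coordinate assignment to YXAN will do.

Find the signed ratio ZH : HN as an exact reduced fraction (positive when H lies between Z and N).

Assign Y = (0, 0), X = (1, 0), A = (0, 1), N = (-2, -3) — the answer is frame-independent, so this choice is without loss of generality.
1. Z is the centroid of triangle XNY ⇒ Z = (-1/3, -1)
2. H is the intersection of line YX and line ZN ⇒ H = (1/2, 0)
H = Z + t·(N−Z) with t = -1/2, so ZH:HN = t:(1−t) = -1/2:3/2

ZH:HN = -1/3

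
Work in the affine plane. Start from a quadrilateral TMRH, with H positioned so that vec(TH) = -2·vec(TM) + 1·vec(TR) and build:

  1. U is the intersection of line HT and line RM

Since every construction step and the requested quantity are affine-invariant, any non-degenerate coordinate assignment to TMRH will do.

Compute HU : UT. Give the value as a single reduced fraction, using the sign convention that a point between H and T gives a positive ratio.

Choose coordinates T = (0, 0), M = (1, 0), R = (0, 1), H = (-2, 1).
1. U is the intersection of line HT and line RM ⇒ U = (2, -1)
U = H + t·(T−H) with t = 2, so HU:UT = t:(1−t) = 2:-1

HU:UT = -2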